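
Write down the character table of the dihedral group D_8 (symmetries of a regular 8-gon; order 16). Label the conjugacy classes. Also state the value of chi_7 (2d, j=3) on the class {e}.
Conjugacy classes: {e} of size 1, {r^4} of size 1, {r^1, r^7} of size 2, {r^2, r^6} of size 2, {r^3, r^5} of size 2, {s, sr^2, ...} of size 4, {sr, sr^3, ...} of size 4.
Character table:
  irrep \ class              {e} (size 1)  {r^4} (size 1)  {r^1, r^7} (size 2)  {r^2, r^6} (size 2)  {r^3, r^5} (size 2)  {s, sr^2, ...} (size 4)  {sr, sr^3, ...} (size 4)
  chi_1 (triv)               1             1               1                    1                    1                    1                        1                       
  chi_2 (sign: r->1, s->-1)  1             1               1                    1                    1                    -1                       -1                      
  chi_3 (r->-1, s->1)        1             1               -1                   1                    -1                   1                        -1                      
  chi_4 (r->-1, s->-1)       1             1               -1                   1                    -1                   -1                       1                       
  chi_5 (2d, j=1)            2             -2              sqrt(2)              0                    -sqrt(2)             0                        0                       
  chi_6 (2d, j=2)            2             2               0                    -2                   0                    0                        0                       
  chi_7 (2d, j=3)            2             -2              -sqrt(2)             0                    sqrt(2)              0                        0                       

Spot check: chi_7 (2d, j=3) on {e} = 2.

D_8 has order 2*8 = 16 with 7 conjugacy classes, hence 7 irreducibles. Sum of squared dims 1 + 1 + 1 + 1 + 4 + 4 + 4 = 16 = |G|. Linear characters come from the abelianisation; the 2-dimensional irreps have character r^k -> 2*cos(2*pi*j*k/8), reflections -> 0.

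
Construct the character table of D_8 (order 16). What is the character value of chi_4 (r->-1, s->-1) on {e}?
Conjugacy classes: {e} of size 1, {r^4} of size 1, {r^1, r^7} of size 2, {r^2, r^6} of size 2, {r^3, r^5} of size 2, {s, sr^2, ...} of size 4, {sr, sr^3, ...} of size 4.
Character table:
  irrep \ class              {e} (size 1)  {r^4} (size 1)  {r^1, r^7} (size 2)  {r^2, r^6} (size 2)  {r^3, r^5} (size 2)  {s, sr^2, ...} (size 4)  {sr, sr^3, ...} (size 4)
  chi_1 (triv)               1             1               1                    1                    1                    1                        1                       
  chi_2 (sign: r->1, s->-1)  1             1               1                    1                    1                    -1                       -1                      
  chi_3 (r->-1, s->1)        1             1               -1                   1                    -1                   1                        -1                      
  chi_4 (r->-1, s->-1)       1             1               -1                   1                    -1                   -1                       1                       
  chi_5 (2d, j=1)            2             -2              sqrt(2)              0                    -sqrt(2)             0                        0                       
  chi_6 (2d, j=2)            2             2               0                    -2                   0                    0                        0                       
  chi_7 (2d, j=3)            2             -2              -sqrt(2)             0                    sqrt(2)              0                        0                       

Spot check: chi_4 (r->-1, s->-1) on {e} = 1.

Reasoning: D_8 has order 2*8 = 16 with 7 conjugacy classes, hence 7 irreducibles. Sum of squared dims 1 + 1 + 1 + 1 + 4 + 4 + 4 = 16 = |G|. Linear characters come from the abelianisation; the 2-dimensional irreps have character r^k -> 2*cos(2*pi*j*k/8), reflections -> 0.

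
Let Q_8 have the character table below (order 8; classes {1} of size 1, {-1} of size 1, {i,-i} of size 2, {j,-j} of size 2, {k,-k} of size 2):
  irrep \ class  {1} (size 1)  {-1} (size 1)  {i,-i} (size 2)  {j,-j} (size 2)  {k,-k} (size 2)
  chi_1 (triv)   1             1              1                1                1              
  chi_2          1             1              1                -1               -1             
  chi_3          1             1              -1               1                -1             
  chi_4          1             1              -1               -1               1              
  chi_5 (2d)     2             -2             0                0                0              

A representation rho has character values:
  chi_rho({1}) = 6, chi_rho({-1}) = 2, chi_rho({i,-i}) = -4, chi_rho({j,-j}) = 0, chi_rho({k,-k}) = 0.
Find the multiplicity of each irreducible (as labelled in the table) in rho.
Multiplicities: chi_1: 0, chi_2: 0, chi_3: 2, chi_4: 2, chi_5: 1.

Derivation: Use <chi_rho, chi> = (1/|G|) sum_C |C| * chi_rho(C) * conj(chi(C)) with |G| = 8 for each irreducible chi in the table:
  <chi_rho, chi_1> = (1/8)[1*(6)*conj(1) + 1*(2)*conj(1) + 2*(-4)*conj(1) + 2*(0)*conj(1) + 2*(0)*conj(1)]
      = (1/8)[(6) + (2) + (-8) + (0) + (0)] = 0/8 = 0
  <chi_rho, chi_2> = (1/8)[1*(6)*conj(1) + 1*(2)*conj(1) + 2*(-4)*conj(1) + 2*(0)*conj(-1) + 2*(0)*conj(-1)]
      = (1/8)[(6) + (2) + (-8) + (0) + (0)] = 0/8 = 0
  <chi_rho, chi_3> = (1/8)[1*(6)*conj(1) + 1*(2)*conj(1) + 2*(-4)*conj(-1) + 2*(0)*conj(1) + 2*(0)*conj(-1)]
      = (1/8)[(6) + (2) + (8) + (0) + (0)] = 16/8 = 2
  <chi_rho, chi_4> = (1/8)[1*(6)*conj(1) + 1*(2)*conj(1) + 2*(-4)*conj(-1) + 2*(0)*conj(-1) + 2*(0)*conj(1)]
      = (1/8)[(6) + (2) + (8) + (0) + (0)] = 16/8 = 2
  <chi_rho, chi_5> = (1/8)[1*(6)*conj(2) + 1*(2)*conj(-2) + 2*(-4)*conj(0) + 2*(0)*conj(0) + 2*(0)*conj(0)]
      = (1/8)[(12) + (-4) + (0) + (0) + (0)] = 8/8 = 1
Dimension check: dim(rho) = sum (mult * dim) = 0*1 + 0*1 + 2*1 + 2*1 + 1*2 = 6 = chi_rho(e) = 6.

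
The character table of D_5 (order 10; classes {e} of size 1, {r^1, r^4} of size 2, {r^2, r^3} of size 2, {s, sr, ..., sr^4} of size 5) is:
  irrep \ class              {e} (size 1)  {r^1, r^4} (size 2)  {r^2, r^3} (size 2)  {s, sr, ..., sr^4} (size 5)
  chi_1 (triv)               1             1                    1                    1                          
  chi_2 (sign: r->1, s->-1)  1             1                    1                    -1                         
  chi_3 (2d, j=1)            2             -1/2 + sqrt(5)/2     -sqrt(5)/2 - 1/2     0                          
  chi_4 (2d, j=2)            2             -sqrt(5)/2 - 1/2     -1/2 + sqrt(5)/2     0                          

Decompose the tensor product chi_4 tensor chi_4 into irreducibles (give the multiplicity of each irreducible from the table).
chi_4 tensor chi_4 = chi_1 + chi_2 + chi_3 (all other irreducibles have multiplicity 0).

Details: The character of a tensor product is the pointwise product (chi_4 * chi_4)(C) = chi_4(C) * chi_4(C):
  {e}: (2)*(2), {r^1, r^4}: (-sqrt(5)/2 - 1/2)*(-sqrt(5)/2 - 1/2), {r^2, r^3}: (-1/2 + sqrt(5)/2)*(-1/2 + sqrt(5)/2), {s, sr, ..., sr^4}: (0)*(0)
so (chi_4 * chi_4) takes values
  {e} -> 4, {r^1, r^4} -> sqrt(5)/2 + 3/2, {r^2, r^3} -> 3/2 - sqrt(5)/2, {s, sr, ..., sr^4} -> 0.
Now take the inner product of this character with each irreducible chi from the table, <chi_4*chi_4, chi> = (1/10) sum_C |C| (chi_4*chi_4)(C) conj(chi(C)):
  <chi_4*chi_4, chi_1> = (1/10)[1*(4)*conj(1) + 2*(sqrt(5)/2 + 3/2)*conj(1) + 2*(3/2 - sqrt(5)/2)*conj(1) + 5*(0)*conj(1)]
      = (1/10)[(4) + (sqrt(5) + 3) + (3 - sqrt(5)) + (0)] = 10/10 = 1
  <chi_4*chi_4, chi_2> = (1/10)[1*(4)*conj(1) + 2*(sqrt(5)/2 + 3/2)*conj(1) + 2*(3/2 - sqrt(5)/2)*conj(1) + 5*(0)*conj(-1)]
      = (1/10)[(4) + (sqrt(5) + 3) + (3 - sqrt(5)) + (0)] = 10/10 = 1
  <chi_4*chi_4, chi_3> = (1/10)[1*(4)*conj(2) + 2*(sqrt(5)/2 + 3/2)*conj(-1/2 + sqrt(5)/2) + 2*(3/2 - sqrt(5)/2)*conj(-sqrt(5)/2 - 1/2) + 5*(0)*conj(0)]
      = (1/10)[(8) + (1 + sqrt(5)) + (1 - sqrt(5)) + (0)] = 10/10 = 1
  <chi_4*chi_4, chi_4> = (1/10)[1*(4)*conj(2) + 2*(sqrt(5)/2 + 3/2)*conj(-sqrt(5)/2 - 1/2) + 2*(3/2 - sqrt(5)/2)*conj(-1/2 + sqrt(5)/2) + 5*(0)*conj(0)]
      = (1/10)[(8) + (-2*sqrt(5) - 4) + (-4 + 2*sqrt(5)) + (0)] = 0/10 = 0
Hence the multiplicities are chi_1: 1, chi_2: 1, chi_3: 1. Dimension check: dim(chi_4)*dim(chi_4) = 2*2 = 4 and sum (mult * dim) = 1*1 + 1*1 + 1*2 = 4.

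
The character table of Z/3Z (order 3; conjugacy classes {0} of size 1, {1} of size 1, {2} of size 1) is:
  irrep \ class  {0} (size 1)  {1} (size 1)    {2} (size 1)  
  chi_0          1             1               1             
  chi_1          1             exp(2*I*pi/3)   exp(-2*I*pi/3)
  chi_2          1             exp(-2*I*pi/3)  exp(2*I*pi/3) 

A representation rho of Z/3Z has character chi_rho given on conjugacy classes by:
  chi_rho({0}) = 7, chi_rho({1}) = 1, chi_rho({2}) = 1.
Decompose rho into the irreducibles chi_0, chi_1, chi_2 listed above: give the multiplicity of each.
Multiplicities: chi_0: 3, chi_1: 2, chi_2: 2.

Derivation: Use <chi_rho, chi> = (1/|G|) sum_C |C| * chi_rho(C) * conj(chi(C)) with |G| = 3 for each irreducible chi in the table:
  <chi_rho, chi_0> = (1/3)[1*(7)*conj(1) + 1*(1)*conj(1) + 1*(1)*conj(1)]
      = (1/3)[(7) + (1) + (1)] = 9/3 = 3
  <chi_rho, chi_1> = (1/3)[1*(7)*conj(1) + 1*(1)*conj(exp(2*I*pi/3)) + 1*(1)*conj(exp(-2*I*pi/3))]
      = (1/3)[(7) + (2 + 3*exp(-2*I*pi/3) + 2*exp(2*I*pi/3)) + (2 + 2*exp(-2*I*pi/3) + 3*exp(2*I*pi/3))] = 6/3 = 2
  <chi_rho, chi_2> = (1/3)[1*(7)*conj(1) + 1*(1)*conj(exp(-2*I*pi/3)) + 1*(1)*conj(exp(2*I*pi/3))]
      = (1/3)[(7) + (2 + 2*exp(-2*I*pi/3) + 3*exp(2*I*pi/3)) + (2 + 3*exp(-2*I*pi/3) + 2*exp(2*I*pi/3))] = 6/3 = 2
(Exp terms are combined using exp(i*s)*conj(exp(i*t)) = exp(i*(s-t)), and sums of them are collapsed using the identity that for every m > 1 the m distinct m-th roots of unity sum to 0, e.g. 1 + exp(2*I*pi/3) + exp(-2*I*pi/3) = 0.)
Dimension check: dim(rho) = sum (mult * dim) = 3*1 + 2*1 + 2*1 = 7 = chi_rho(e) = 7.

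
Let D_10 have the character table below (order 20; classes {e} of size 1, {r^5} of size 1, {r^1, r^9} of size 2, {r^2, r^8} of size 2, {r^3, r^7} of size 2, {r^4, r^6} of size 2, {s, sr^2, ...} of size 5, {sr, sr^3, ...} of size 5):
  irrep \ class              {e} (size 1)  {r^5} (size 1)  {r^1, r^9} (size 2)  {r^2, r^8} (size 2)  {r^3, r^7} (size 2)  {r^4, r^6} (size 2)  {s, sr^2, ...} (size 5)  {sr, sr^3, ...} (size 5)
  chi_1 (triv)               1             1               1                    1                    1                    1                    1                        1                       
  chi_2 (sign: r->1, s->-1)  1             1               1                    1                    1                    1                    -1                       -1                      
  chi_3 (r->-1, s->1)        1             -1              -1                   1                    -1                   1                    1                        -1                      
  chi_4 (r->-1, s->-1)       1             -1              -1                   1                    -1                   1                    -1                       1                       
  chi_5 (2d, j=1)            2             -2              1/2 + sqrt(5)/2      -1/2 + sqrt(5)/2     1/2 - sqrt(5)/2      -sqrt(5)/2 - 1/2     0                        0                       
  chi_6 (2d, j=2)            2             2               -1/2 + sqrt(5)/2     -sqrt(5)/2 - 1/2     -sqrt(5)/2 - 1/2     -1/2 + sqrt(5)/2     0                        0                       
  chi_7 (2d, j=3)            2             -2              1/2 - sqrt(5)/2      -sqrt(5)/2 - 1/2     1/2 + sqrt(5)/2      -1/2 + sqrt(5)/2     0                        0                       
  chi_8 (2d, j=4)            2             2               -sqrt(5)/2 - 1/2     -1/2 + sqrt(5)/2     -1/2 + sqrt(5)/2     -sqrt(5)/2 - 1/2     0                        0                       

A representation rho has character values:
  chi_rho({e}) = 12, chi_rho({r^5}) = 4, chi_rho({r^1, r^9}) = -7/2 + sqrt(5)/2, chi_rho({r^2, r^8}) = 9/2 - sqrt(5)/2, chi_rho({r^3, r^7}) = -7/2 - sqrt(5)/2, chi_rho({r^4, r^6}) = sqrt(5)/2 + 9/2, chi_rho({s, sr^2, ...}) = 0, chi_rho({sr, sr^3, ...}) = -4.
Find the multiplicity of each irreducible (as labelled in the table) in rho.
Multiplicities: chi_1: 0, chi_2: 2, chi_3: 3, chi_4: 1, chi_5: 0, chi_6: 2, chi_7: 0, chi_8: 1.

Proof sketch: Use <chi_rho, chi> = (1/|G|) sum_C |C| * chi_rho(C) * conj(chi(C)) with |G| = 20 for each irreducible chi in the table:
  <chi_rho, chi_1> = (1/20)[1*(12)*conj(1) + 1*(4)*conj(1) + 2*(-7/2 + sqrt(5)/2)*conj(1) + 2*(9/2 - sqrt(5)/2)*conj(1) + 2*(-7/2 - sqrt(5)/2)*conj(1) + 2*(sqrt(5)/2 + 9/2)*conj(1) + 5*(0)*conj(1) + 5*(-4)*conj(1)]
      = (1/20)[(12) + (4) + (-7 + sqrt(5)) + (9 - sqrt(5)) + (-7 - sqrt(5)) + (sqrt(5) + 9) + (0) + (-20)] = 0/20 = 0
  <chi_rho, chi_2> = (1/20)[1*(12)*conj(1) + 1*(4)*conj(1) + 2*(-7/2 + sqrt(5)/2)*conj(1) + 2*(9/2 - sqrt(5)/2)*conj(1) + 2*(-7/2 - sqrt(5)/2)*conj(1) + 2*(sqrt(5)/2 + 9/2)*conj(1) + 5*(0)*conj(-1) + 5*(-4)*conj(-1)]
      = (1/20)[(12) + (4) + (-7 + sqrt(5)) + (9 - sqrt(5)) + (-7 - sqrt(5)) + (sqrt(5) + 9) + (0) + (20)] = 40/20 = 2
  <chi_rho, chi_3> = (1/20)[1*(12)*conj(1) + 1*(4)*conj(-1) + 2*(-7/2 + sqrt(5)/2)*conj(-1) + 2*(9/2 - sqrt(5)/2)*conj(1) + 2*(-7/2 - sqrt(5)/2)*conj(-1) + 2*(sqrt(5)/2 + 9/2)*conj(1) + 5*(0)*conj(1) + 5*(-4)*conj(-1)]
      = (1/20)[(12) + (-4) + (7 - sqrt(5)) + (9 - sqrt(5)) + (sqrt(5) + 7) + (sqrt(5) + 9) + (0) + (20)] = 60/20 = 3
  <chi_rho, chi_4> = (1/20)[1*(12)*conj(1) + 1*(4)*conj(-1) + 2*(-7/2 + sqrt(5)/2)*conj(-1) + 2*(9/2 - sqrt(5)/2)*conj(1) + 2*(-7/2 - sqrt(5)/2)*conj(-1) + 2*(sqrt(5)/2 + 9/2)*conj(1) + 5*(0)*conj(-1) + 5*(-4)*conj(1)]
      = (1/20)[(12) + (-4) + (7 - sqrt(5)) + (9 - sqrt(5)) + (sqrt(5) + 7) + (sqrt(5) + 9) + (0) + (-20)] = 20/20 = 1
  <chi_rho, chi_5> = (1/20)[1*(12)*conj(2) + 1*(4)*conj(-2) + 2*(-7/2 + sqrt(5)/2)*conj(1/2 + sqrt(5)/2) + 2*(9/2 - sqrt(5)/2)*conj(-1/2 + sqrt(5)/2) + 2*(-7/2 - sqrt(5)/2)*conj(1/2 - sqrt(5)/2) + 2*(sqrt(5)/2 + 9/2)*conj(-sqrt(5)/2 - 1/2) + 5*(0)*conj(0) + 5*(-4)*conj(0)]
      = (1/20)[(24) + (-8) + (-3*sqrt(5) - 1) + (-7 + 5*sqrt(5)) + (-1 + 3*sqrt(5)) + (-5*sqrt(5) - 7) + (0) + (0)] = 0/20 = 0
  <chi_rho, chi_6> = (1/20)[1*(12)*conj(2) + 1*(4)*conj(2) + 2*(-7/2 + sqrt(5)/2)*conj(-1/2 + sqrt(5)/2) + 2*(9/2 - sqrt(5)/2)*conj(-sqrt(5)/2 - 1/2) + 2*(-7/2 - sqrt(5)/2)*conj(-sqrt(5)/2 - 1/2) + 2*(sqrt(5)/2 + 9/2)*conj(-1/2 + sqrt(5)/2) + 5*(0)*conj(0) + 5*(-4)*conj(0)]
      = (1/20)[(24) + (8) + (6 - 4*sqrt(5)) + (-4*sqrt(5) - 2) + (6 + 4*sqrt(5)) + (-2 + 4*sqrt(5)) + (0) + (0)] = 40/20 = 2
  <chi_rho, chi_7> = (1/20)[1*(12)*conj(2) + 1*(4)*conj(-2) + 2*(-7/2 + sqrt(5)/2)*conj(1/2 - sqrt(5)/2) + 2*(9/2 - sqrt(5)/2)*conj(-sqrt(5)/2 - 1/2) + 2*(-7/2 - sqrt(5)/2)*conj(1/2 + sqrt(5)/2) + 2*(sqrt(5)/2 + 9/2)*conj(-1/2 + sqrt(5)/2) + 5*(0)*conj(0) + 5*(-4)*conj(0)]
      = (1/20)[(24) + (-8) + (-6 + 4*sqrt(5)) + (-4*sqrt(5) - 2) + (-4*sqrt(5) - 6) + (-2 + 4*sqrt(5)) + (0) + (0)] = 0/20 = 0
  <chi_rho, chi_8> = (1/20)[1*(12)*conj(2) + 1*(4)*conj(2) + 2*(-7/2 + sqrt(5)/2)*conj(-sqrt(5)/2 - 1/2) + 2*(9/2 - sqrt(5)/2)*conj(-1/2 + sqrt(5)/2) + 2*(-7/2 - sqrt(5)/2)*conj(-1/2 + sqrt(5)/2) + 2*(sqrt(5)/2 + 9/2)*conj(-sqrt(5)/2 - 1/2) + 5*(0)*conj(0) + 5*(-4)*conj(0)]
      = (1/20)[(24) + (8) + (1 + 3*sqrt(5)) + (-7 + 5*sqrt(5)) + (1 - 3*sqrt(5)) + (-5*sqrt(5) - 7) + (0) + (0)] = 20/20 = 1
Dimension check: dim(rho) = sum (mult * dim) = 0*1 + 2*1 + 3*1 + 1*1 + 0*2 + 2*2 + 0*2 + 1*2 = 12 = chi_rho(e) = 12.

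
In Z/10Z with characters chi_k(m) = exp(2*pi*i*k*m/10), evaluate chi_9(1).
chi_9(1) = zeta_10^9 = exp(-I*pi/5)

Why: chi_9(1) = zeta_10^(9*1) = zeta_10^9. Since zeta_10^10 = 1, this equals zeta_10^9 = exp(2*pi*i*9/10) = exp(-I*pi/5).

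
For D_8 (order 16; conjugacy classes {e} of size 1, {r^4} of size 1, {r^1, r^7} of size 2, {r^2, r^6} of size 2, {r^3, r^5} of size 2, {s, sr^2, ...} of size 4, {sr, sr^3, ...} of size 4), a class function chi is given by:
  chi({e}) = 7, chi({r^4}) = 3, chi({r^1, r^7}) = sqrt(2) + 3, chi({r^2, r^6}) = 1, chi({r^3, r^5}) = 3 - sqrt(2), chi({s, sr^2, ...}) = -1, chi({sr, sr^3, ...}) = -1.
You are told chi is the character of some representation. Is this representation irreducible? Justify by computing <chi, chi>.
Not irreducible (reducible): <chi, chi> = 7 > 1.

Proof sketch: <chi, chi> = (1/|G|) sum_C |C| * |chi(C)|^2 = (1/16)[1*|7|^2 + 1*|3|^2 + 2*|sqrt(2) + 3|^2 + 2*|1|^2 + 2*|3 - sqrt(2)|^2 + 4*|-1|^2 + 4*|-1|^2]
  = (1/16)[(49) + (9) + (12*sqrt(2) + 22) + (2) + (22 - 12*sqrt(2)) + (4) + (4)] = 112/16 = 7.
A character is irreducible iff <chi, chi> = 1, so this representation is reducible.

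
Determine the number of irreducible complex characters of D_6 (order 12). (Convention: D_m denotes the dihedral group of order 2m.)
6

Working: The number of irreducible complex representations of a finite group equals its number of conjugacy classes. D_6 has 6 conjugacy classes (n/2 + 3 for n even), so D_6 (order 12) has exactly 6 irreducible complex representations.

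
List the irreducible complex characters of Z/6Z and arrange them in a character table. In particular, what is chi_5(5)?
Character table of Z/6Z (irreps indexed chi_0,...,chi_5 with chi_k(m) = zeta_6^(k*m), zeta_6 = exp(2*pi*i/6)):
  irrep \ class  {0} (size 1)  {1} (size 1)    {2} (size 1)    {3} (size 1)  {4} (size 1)    {5} (size 1)  
  chi_0          1             1               1               1             1               1             
  chi_1          1             exp(I*pi/3)     exp(2*I*pi/3)   -1            exp(-2*I*pi/3)  exp(-I*pi/3)  
  chi_2          1             exp(2*I*pi/3)   exp(-2*I*pi/3)  1             exp(2*I*pi/3)   exp(-2*I*pi/3)
  chi_3          1             -1              1               -1            1               -1            
  chi_4          1             exp(-2*I*pi/3)  exp(2*I*pi/3)   1             exp(-2*I*pi/3)  exp(2*I*pi/3) 
  chi_5          1             exp(-I*pi/3)    exp(-2*I*pi/3)  -1            exp(2*I*pi/3)   exp(I*pi/3)   

Spot check: chi_5(5) = zeta_6^(5*5) = zeta_6^25 = exp(I*pi/3).

Reasoning: Z/6Z is abelian, so all 6 irreducible complex representations are 1-dimensional. They are given by chi_k(m) = zeta_6^(k*m) for k = 0,...,5. Row orthogonality: sum_m chi_k(m) conj(chi_l(m)) = 6 * [k = l].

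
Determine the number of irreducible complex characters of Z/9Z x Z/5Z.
45

Justification: The number of irreducible complex representations of a finite group equals its number of conjugacy classes. Z/9Z x Z/5Z is abelian of order 45, so every element is its own conjugacy class: 45 classes, so Z/9Z x Z/5Z (order 45) has exactly 45 irreducible complex representations.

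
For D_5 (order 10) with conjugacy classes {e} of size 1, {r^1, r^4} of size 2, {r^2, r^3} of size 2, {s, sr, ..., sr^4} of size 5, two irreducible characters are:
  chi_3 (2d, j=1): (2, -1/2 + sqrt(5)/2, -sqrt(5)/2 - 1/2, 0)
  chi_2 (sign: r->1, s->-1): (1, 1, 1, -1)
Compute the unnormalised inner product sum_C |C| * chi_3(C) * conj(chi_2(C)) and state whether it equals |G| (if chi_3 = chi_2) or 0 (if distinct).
Sum = 0; so <chi_3, chi_2> = 0 (distinct irreducibles are orthogonal).

Argument: Compute term by term over conjugacy classes (|C| * chi_3(C) * conj(chi_2(C))):
  1*(2)*conj(1) + 2*(-1/2 + sqrt(5)/2)*conj(1) + 2*(-sqrt(5)/2 - 1/2)*conj(1) + 5*(0)*conj(-1)
  = (2) + (-1 + sqrt(5)) + (-sqrt(5) - 1) + (0)
  = 0.
Dividing by |G| = 10 gives 0/10 = 0, matching the row-orthogonality relation <chi_3, chi_2> = [chi_3 = chi_2].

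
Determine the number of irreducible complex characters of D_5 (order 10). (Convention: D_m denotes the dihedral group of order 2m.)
4

Argument: The number of irreducible complex representations of a finite group equals its number of conjugacy classes. D_5 has 4 conjugacy classes ((n+3)/2 for n odd), so D_5 (order 10) has exactly 4 irreducible complex representations.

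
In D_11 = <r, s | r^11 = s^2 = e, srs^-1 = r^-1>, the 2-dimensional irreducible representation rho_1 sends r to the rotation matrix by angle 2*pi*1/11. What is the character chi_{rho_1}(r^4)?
chi_{rho_1}(r^4) = 2*cos(2*pi*1*4/11) = -2*cos(3*pi/11)

Solution. rho_1(r^4) is rotation by angle 2*pi*1*4/11, whose trace is 2*cos(2*pi*1*4/11) = -2*cos(3*pi/11).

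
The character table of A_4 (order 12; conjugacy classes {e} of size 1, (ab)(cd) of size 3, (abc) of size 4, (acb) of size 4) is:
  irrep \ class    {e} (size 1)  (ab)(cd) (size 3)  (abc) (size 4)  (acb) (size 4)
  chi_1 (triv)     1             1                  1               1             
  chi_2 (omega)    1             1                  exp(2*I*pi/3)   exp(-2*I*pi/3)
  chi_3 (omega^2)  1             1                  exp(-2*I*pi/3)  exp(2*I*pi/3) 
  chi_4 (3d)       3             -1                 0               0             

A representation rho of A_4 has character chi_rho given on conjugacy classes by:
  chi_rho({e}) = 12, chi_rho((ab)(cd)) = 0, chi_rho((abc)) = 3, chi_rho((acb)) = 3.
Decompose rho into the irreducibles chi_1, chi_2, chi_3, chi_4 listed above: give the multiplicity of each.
Multiplicities: chi_1: 3, chi_2: 0, chi_3: 0, chi_4: 3.

Proof sketch: Use <chi_rho, chi> = (1/|G|) sum_C |C| * chi_rho(C) * conj(chi(C)) with |G| = 12 for each irreducible chi in the table:
  <chi_rho, chi_1> = (1/12)[1*(12)*conj(1) + 3*(0)*conj(1) + 4*(3)*conj(1) + 4*(3)*conj(1)]
      = (1/12)[(12) + (0) + (12) + (12)] = 36/12 = 3
  <chi_rho, chi_2> = (1/12)[1*(12)*conj(1) + 3*(0)*conj(1) + 4*(3)*conj(exp(2*I*pi/3)) + 4*(3)*conj(exp(-2*I*pi/3))]
      = (1/12)[(12) + (0) + (12*exp(-2*I*pi/3)) + (12*exp(2*I*pi/3))] = 0/12 = 0
  <chi_rho, chi_3> = (1/12)[1*(12)*conj(1) + 3*(0)*conj(1) + 4*(3)*conj(exp(-2*I*pi/3)) + 4*(3)*conj(exp(2*I*pi/3))]
      = (1/12)[(12) + (0) + (12*exp(2*I*pi/3)) + (12*exp(-2*I*pi/3))] = 0/12 = 0
  <chi_rho, chi_4> = (1/12)[1*(12)*conj(3) + 3*(0)*conj(-1) + 4*(3)*conj(0) + 4*(3)*conj(0)]
      = (1/12)[(36) + (0) + (0) + (0)] = 36/12 = 3
(Exp terms are combined using exp(i*s)*conj(exp(i*t)) = exp(i*(s-t)), and sums of them are collapsed using the identity that for every m > 1 the m distinct m-th roots of unity sum to 0, e.g. 1 + exp(2*I*pi/3) + exp(-2*I*pi/3) = 0.)
Dimension check: dim(rho) = sum (mult * dim) = 3*1 + 0*1 + 0*1 + 3*3 = 12 = chi_rho(e) = 12.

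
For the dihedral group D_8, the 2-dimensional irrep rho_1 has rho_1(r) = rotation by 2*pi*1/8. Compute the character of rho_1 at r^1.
chi_{rho_1}(r^1) = 2*cos(2*pi*1*1/8) = sqrt(2)

rho_1(r^1) is rotation by angle 2*pi*1*1/8, whose trace is 2*cos(2*pi*1*1/8) = sqrt(2).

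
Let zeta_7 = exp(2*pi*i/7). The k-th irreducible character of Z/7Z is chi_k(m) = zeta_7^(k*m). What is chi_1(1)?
chi_1(1) = zeta_7^1 = exp(2*I*pi/7)

Proof sketch: chi_1(1) = zeta_7^(1*1) = zeta_7^1. Since zeta_7^7 = 1, this equals zeta_7^1 = exp(2*pi*i*1/7) = exp(2*I*pi/7).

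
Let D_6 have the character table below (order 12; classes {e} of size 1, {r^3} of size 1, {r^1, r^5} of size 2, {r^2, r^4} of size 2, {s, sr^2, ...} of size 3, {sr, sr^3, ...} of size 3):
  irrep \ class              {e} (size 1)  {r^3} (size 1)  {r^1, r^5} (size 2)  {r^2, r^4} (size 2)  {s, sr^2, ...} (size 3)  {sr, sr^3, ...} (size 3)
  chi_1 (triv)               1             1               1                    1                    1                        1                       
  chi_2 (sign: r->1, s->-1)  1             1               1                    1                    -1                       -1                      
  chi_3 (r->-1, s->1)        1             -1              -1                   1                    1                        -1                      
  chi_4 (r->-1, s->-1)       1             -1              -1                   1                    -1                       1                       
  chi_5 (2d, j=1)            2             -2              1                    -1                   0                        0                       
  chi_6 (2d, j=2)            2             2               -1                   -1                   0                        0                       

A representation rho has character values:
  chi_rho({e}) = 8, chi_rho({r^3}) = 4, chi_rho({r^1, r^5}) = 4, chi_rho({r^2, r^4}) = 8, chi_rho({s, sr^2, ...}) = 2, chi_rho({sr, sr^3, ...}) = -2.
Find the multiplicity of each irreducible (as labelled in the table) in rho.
Multiplicities: chi_1: 3, chi_2: 3, chi_3: 2, chi_4: 0, chi_5: 0, chi_6: 0.

Reasoning: Use <chi_rho, chi> = (1/|G|) sum_C |C| * chi_rho(C) * conj(chi(C)) with |G| = 12 for each irreducible chi in the table:
  <chi_rho, chi_1> = (1/12)[1*(8)*conj(1) + 1*(4)*conj(1) + 2*(4)*conj(1) + 2*(8)*conj(1) + 3*(2)*conj(1) + 3*(-2)*conj(1)]
      = (1/12)[(8) + (4) + (8) + (16) + (6) + (-6)] = 36/12 = 3
  <chi_rho, chi_2> = (1/12)[1*(8)*conj(1) + 1*(4)*conj(1) + 2*(4)*conj(1) + 2*(8)*conj(1) + 3*(2)*conj(-1) + 3*(-2)*conj(-1)]
      = (1/12)[(8) + (4) + (8) + (16) + (-6) + (6)] = 36/12 = 3
  <chi_rho, chi_3> = (1/12)[1*(8)*conj(1) + 1*(4)*conj(-1) + 2*(4)*conj(-1) + 2*(8)*conj(1) + 3*(2)*conj(1) + 3*(-2)*conj(-1)]
      = (1/12)[(8) + (-4) + (-8) + (16) + (6) + (6)] = 24/12 = 2
  <chi_rho, chi_4> = (1/12)[1*(8)*conj(1) + 1*(4)*conj(-1) + 2*(4)*conj(-1) + 2*(8)*conj(1) + 3*(2)*conj(-1) + 3*(-2)*conj(1)]
      = (1/12)[(8) + (-4) + (-8) + (16) + (-6) + (-6)] = 0/12 = 0
  <chi_rho, chi_5> = (1/12)[1*(8)*conj(2) + 1*(4)*conj(-2) + 2*(4)*conj(1) + 2*(8)*conj(-1) + 3*(2)*conj(0) + 3*(-2)*conj(0)]
      = (1/12)[(16) + (-8) + (8) + (-16) + (0) + (0)] = 0/12 = 0
  <chi_rho, chi_6> = (1/12)[1*(8)*conj(2) + 1*(4)*conj(2) + 2*(4)*conj(-1) + 2*(8)*conj(-1) + 3*(2)*conj(0) + 3*(-2)*conj(0)]
      = (1/12)[(16) + (8) + (-8) + (-16) + (0) + (0)] = 0/12 = 0
Dimension check: dim(rho) = sum (mult * dim) = 3*1 + 3*1 + 2*1 + 0*1 + 0*2 + 0*2 = 8 = chi_rho(e) = 8.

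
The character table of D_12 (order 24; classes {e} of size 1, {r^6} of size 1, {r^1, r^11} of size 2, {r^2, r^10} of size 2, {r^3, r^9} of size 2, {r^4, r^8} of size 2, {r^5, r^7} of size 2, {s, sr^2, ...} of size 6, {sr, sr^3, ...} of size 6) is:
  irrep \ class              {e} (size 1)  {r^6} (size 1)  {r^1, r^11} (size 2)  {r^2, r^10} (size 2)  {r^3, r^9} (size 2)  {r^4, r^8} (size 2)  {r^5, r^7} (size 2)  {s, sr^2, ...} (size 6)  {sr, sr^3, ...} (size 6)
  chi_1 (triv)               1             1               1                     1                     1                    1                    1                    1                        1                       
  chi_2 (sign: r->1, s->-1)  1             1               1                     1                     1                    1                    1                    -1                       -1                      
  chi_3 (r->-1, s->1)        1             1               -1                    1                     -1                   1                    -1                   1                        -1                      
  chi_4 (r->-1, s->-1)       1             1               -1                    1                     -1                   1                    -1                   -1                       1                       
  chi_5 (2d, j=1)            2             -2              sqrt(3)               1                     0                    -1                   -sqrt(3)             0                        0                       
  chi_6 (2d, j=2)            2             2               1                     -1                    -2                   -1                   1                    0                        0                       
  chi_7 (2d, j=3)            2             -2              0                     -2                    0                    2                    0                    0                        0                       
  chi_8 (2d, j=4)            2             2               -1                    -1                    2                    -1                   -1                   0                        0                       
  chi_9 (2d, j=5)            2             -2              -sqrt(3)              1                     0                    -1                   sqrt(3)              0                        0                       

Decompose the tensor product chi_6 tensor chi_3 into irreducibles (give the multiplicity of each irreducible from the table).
chi_6 tensor chi_3 = chi_8 (all other irreducibles have multiplicity 0).

Details: The character of a tensor product is the pointwise product (chi_6 * chi_3)(C) = chi_6(C) * chi_3(C):
  {e}: (2)*(1), {r^6}: (2)*(1), {r^1, r^11}: (1)*(-1), {r^2, r^10}: (-1)*(1), {r^3, r^9}: (-2)*(-1), {r^4, r^8}: (-1)*(1), {r^5, r^7}: (1)*(-1), {s, sr^2, ...}: (0)*(1), {sr, sr^3, ...}: (0)*(-1)
so (chi_6 * chi_3) takes values
  {e} -> 2, {r^6} -> 2, {r^1, r^11} -> -1, {r^2, r^10} -> -1, {r^3, r^9} -> 2, {r^4, r^8} -> -1, {r^5, r^7} -> -1, {s, sr^2, ...} -> 0, {sr, sr^3, ...} -> 0.
Now take the inner product of this character with each irreducible chi from the table, <chi_6*chi_3, chi> = (1/24) sum_C |C| (chi_6*chi_3)(C) conj(chi(C)):
  <chi_6*chi_3, chi_1> = (1/24)[1*(2)*conj(1) + 1*(2)*conj(1) + 2*(-1)*conj(1) + 2*(-1)*conj(1) + 2*(2)*conj(1) + 2*(-1)*conj(1) + 2*(-1)*conj(1) + 6*(0)*conj(1) + 6*(0)*conj(1)]
      = (1/24)[(2) + (2) + (-2) + (-2) + (4) + (-2) + (-2) + (0) + (0)] = 0/24 = 0
  <chi_6*chi_3, chi_2> = (1/24)[1*(2)*conj(1) + 1*(2)*conj(1) + 2*(-1)*conj(1) + 2*(-1)*conj(1) + 2*(2)*conj(1) + 2*(-1)*conj(1) + 2*(-1)*conj(1) + 6*(0)*conj(-1) + 6*(0)*conj(-1)]
      = (1/24)[(2) + (2) + (-2) + (-2) + (4) + (-2) + (-2) + (0) + (0)] = 0/24 = 0
  <chi_6*chi_3, chi_3> = (1/24)[1*(2)*conj(1) + 1*(2)*conj(1) + 2*(-1)*conj(-1) + 2*(-1)*conj(1) + 2*(2)*conj(-1) + 2*(-1)*conj(1) + 2*(-1)*conj(-1) + 6*(0)*conj(1) + 6*(0)*conj(-1)]
      = (1/24)[(2) + (2) + (2) + (-2) + (-4) + (-2) + (2) + (0) + (0)] = 0/24 = 0
  <chi_6*chi_3, chi_4> = (1/24)[1*(2)*conj(1) + 1*(2)*conj(1) + 2*(-1)*conj(-1) + 2*(-1)*conj(1) + 2*(2)*conj(-1) + 2*(-1)*conj(1) + 2*(-1)*conj(-1) + 6*(0)*conj(-1) + 6*(0)*conj(1)]
      = (1/24)[(2) + (2) + (2) + (-2) + (-4) + (-2) + (2) + (0) + (0)] = 0/24 = 0
  <chi_6*chi_3, chi_5> = (1/24)[1*(2)*conj(2) + 1*(2)*conj(-2) + 2*(-1)*conj(sqrt(3)) + 2*(-1)*conj(1) + 2*(2)*conj(0) + 2*(-1)*conj(-1) + 2*(-1)*conj(-sqrt(3)) + 6*(0)*conj(0) + 6*(0)*conj(0)]
      = (1/24)[(4) + (-4) + (-2*sqrt(3)) + (-2) + (0) + (2) + (2*sqrt(3)) + (0) + (0)] = 0/24 = 0
  <chi_6*chi_3, chi_6> = (1/24)[1*(2)*conj(2) + 1*(2)*conj(2) + 2*(-1)*conj(1) + 2*(-1)*conj(-1) + 2*(2)*conj(-2) + 2*(-1)*conj(-1) + 2*(-1)*conj(1) + 6*(0)*conj(0) + 6*(0)*conj(0)]
      = (1/24)[(4) + (4) + (-2) + (2) + (-8) + (2) + (-2) + (0) + (0)] = 0/24 = 0
  <chi_6*chi_3, chi_7> = (1/24)[1*(2)*conj(2) + 1*(2)*conj(-2) + 2*(-1)*conj(0) + 2*(-1)*conj(-2) + 2*(2)*conj(0) + 2*(-1)*conj(2) + 2*(-1)*conj(0) + 6*(0)*conj(0) + 6*(0)*conj(0)]
      = (1/24)[(4) + (-4) + (0) + (4) + (0) + (-4) + (0) + (0) + (0)] = 0/24 = 0
  <chi_6*chi_3, chi_8> = (1/24)[1*(2)*conj(2) + 1*(2)*conj(2) + 2*(-1)*conj(-1) + 2*(-1)*conj(-1) + 2*(2)*conj(2) + 2*(-1)*conj(-1) + 2*(-1)*conj(-1) + 6*(0)*conj(0) + 6*(0)*conj(0)]
      = (1/24)[(4) + (4) + (2) + (2) + (8) + (2) + (2) + (0) + (0)] = 24/24 = 1
  <chi_6*chi_3, chi_9> = (1/24)[1*(2)*conj(2) + 1*(2)*conj(-2) + 2*(-1)*conj(-sqrt(3)) + 2*(-1)*conj(1) + 2*(2)*conj(0) + 2*(-1)*conj(-1) + 2*(-1)*conj(sqrt(3)) + 6*(0)*conj(0) + 6*(0)*conj(0)]
      = (1/24)[(4) + (-4) + (2*sqrt(3)) + (-2) + (0) + (2) + (-2*sqrt(3)) + (0) + (0)] = 0/24 = 0
Hence the multiplicities are chi_8: 1. Dimension check: dim(chi_6)*dim(chi_3) = 2*1 = 2 and sum (mult * dim) = 1*2 = 2.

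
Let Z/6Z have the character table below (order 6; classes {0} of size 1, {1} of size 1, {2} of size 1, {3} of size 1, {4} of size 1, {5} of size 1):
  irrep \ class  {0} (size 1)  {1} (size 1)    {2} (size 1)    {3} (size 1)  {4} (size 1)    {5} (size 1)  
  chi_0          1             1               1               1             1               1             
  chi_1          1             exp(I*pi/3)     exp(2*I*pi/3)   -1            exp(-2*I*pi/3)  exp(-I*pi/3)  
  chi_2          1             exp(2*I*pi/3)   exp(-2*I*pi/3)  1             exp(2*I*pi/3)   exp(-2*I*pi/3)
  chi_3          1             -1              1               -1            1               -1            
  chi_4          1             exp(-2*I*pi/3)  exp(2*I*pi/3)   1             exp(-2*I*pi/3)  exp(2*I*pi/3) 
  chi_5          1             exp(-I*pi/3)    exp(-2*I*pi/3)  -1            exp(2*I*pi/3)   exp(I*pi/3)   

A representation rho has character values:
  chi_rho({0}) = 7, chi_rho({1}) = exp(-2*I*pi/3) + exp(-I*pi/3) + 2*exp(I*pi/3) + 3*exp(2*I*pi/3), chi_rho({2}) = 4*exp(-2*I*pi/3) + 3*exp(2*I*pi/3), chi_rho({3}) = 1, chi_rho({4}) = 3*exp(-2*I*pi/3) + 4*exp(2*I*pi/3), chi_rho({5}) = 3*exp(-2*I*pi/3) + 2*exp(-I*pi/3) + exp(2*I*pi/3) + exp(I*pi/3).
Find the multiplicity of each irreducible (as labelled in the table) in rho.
Multiplicities: chi_0: 0, chi_1: 2, chi_2: 3, chi_3: 0, chi_4: 1, chi_5: 1.

Use <chi_rho, chi> = (1/|G|) sum_C |C| * chi_rho(C) * conj(chi(C)) with |G| = 6 for each irreducible chi in the table:
  <chi_rho, chi_0> = (1/6)[1*(7)*conj(1) + 1*(exp(-2*I*pi/3) + exp(-I*pi/3) + 2*exp(I*pi/3) + 3*exp(2*I*pi/3))*conj(1) + 1*(4*exp(-2*I*pi/3) + 3*exp(2*I*pi/3))*conj(1) + 1*(1)*conj(1) + 1*(3*exp(-2*I*pi/3) + 4*exp(2*I*pi/3))*conj(1) + 1*(3*exp(-2*I*pi/3) + 2*exp(-I*pi/3) + exp(2*I*pi/3) + exp(I*pi/3))*conj(1)]
      = (1/6)[(7) + (exp(-2*I*pi/3) + exp(-I*pi/3) + 2*exp(I*pi/3) + 3*exp(2*I*pi/3)) + (4*exp(-2*I*pi/3) + 3*exp(2*I*pi/3)) + (1) + (3*exp(-2*I*pi/3) + 4*exp(2*I*pi/3)) + (3*exp(-2*I*pi/3) + 2*exp(-I*pi/3) + exp(2*I*pi/3) + exp(I*pi/3))] = 0/6 = 0
  <chi_rho, chi_1> = (1/6)[1*(7)*conj(1) + 1*(exp(-2*I*pi/3) + exp(-I*pi/3) + 2*exp(I*pi/3) + 3*exp(2*I*pi/3))*conj(exp(I*pi/3)) + 1*(4*exp(-2*I*pi/3) + 3*exp(2*I*pi/3))*conj(exp(2*I*pi/3)) + 1*(1)*conj(-1) + 1*(3*exp(-2*I*pi/3) + 4*exp(2*I*pi/3))*conj(exp(-2*I*pi/3)) + 1*(3*exp(-2*I*pi/3) + 2*exp(-I*pi/3) + exp(2*I*pi/3) + exp(I*pi/3))*conj(exp(-I*pi/3))]
      = (1/6)[(7) + (1 + exp(-2*I*pi/3) + 3*exp(I*pi/3)) + (3 + 4*exp(2*I*pi/3)) + (-1) + (3 + 4*exp(-2*I*pi/3)) + (1 + 3*exp(-I*pi/3) + exp(2*I*pi/3))] = 12/6 = 2
  <chi_rho, chi_2> = (1/6)[1*(7)*conj(1) + 1*(exp(-2*I*pi/3) + exp(-I*pi/3) + 2*exp(I*pi/3) + 3*exp(2*I*pi/3))*conj(exp(2*I*pi/3)) + 1*(4*exp(-2*I*pi/3) + 3*exp(2*I*pi/3))*conj(exp(-2*I*pi/3)) + 1*(1)*conj(1) + 1*(3*exp(-2*I*pi/3) + 4*exp(2*I*pi/3))*conj(exp(2*I*pi/3)) + 1*(3*exp(-2*I*pi/3) + 2*exp(-I*pi/3) + exp(2*I*pi/3) + exp(I*pi/3))*conj(exp(-2*I*pi/3))]
      = (1/6)[(7) + (2 + 2*exp(-I*pi/3) + exp(2*I*pi/3)) + (4 + 3*exp(-2*I*pi/3)) + (1) + (4 + 3*exp(2*I*pi/3)) + (2 + exp(-2*I*pi/3) + 2*exp(I*pi/3))] = 18/6 = 3
  <chi_rho, chi_3> = (1/6)[1*(7)*conj(1) + 1*(exp(-2*I*pi/3) + exp(-I*pi/3) + 2*exp(I*pi/3) + 3*exp(2*I*pi/3))*conj(-1) + 1*(4*exp(-2*I*pi/3) + 3*exp(2*I*pi/3))*conj(1) + 1*(1)*conj(-1) + 1*(3*exp(-2*I*pi/3) + 4*exp(2*I*pi/3))*conj(1) + 1*(3*exp(-2*I*pi/3) + 2*exp(-I*pi/3) + exp(2*I*pi/3) + exp(I*pi/3))*conj(-1)]
      = (1/6)[(7) + (-3*exp(2*I*pi/3) - 2*exp(I*pi/3) - exp(-I*pi/3) - exp(-2*I*pi/3)) + (4*exp(-2*I*pi/3) + 3*exp(2*I*pi/3)) + (-1) + (3*exp(-2*I*pi/3) + 4*exp(2*I*pi/3)) + (-exp(I*pi/3) - exp(2*I*pi/3) - 2*exp(-I*pi/3) - 3*exp(-2*I*pi/3))] = 0/6 = 0
  <chi_rho, chi_4> = (1/6)[1*(7)*conj(1) + 1*(exp(-2*I*pi/3) + exp(-I*pi/3) + 2*exp(I*pi/3) + 3*exp(2*I*pi/3))*conj(exp(-2*I*pi/3)) + 1*(4*exp(-2*I*pi/3) + 3*exp(2*I*pi/3))*conj(exp(2*I*pi/3)) + 1*(1)*conj(1) + 1*(3*exp(-2*I*pi/3) + 4*exp(2*I*pi/3))*conj(exp(-2*I*pi/3)) + 1*(3*exp(-2*I*pi/3) + 2*exp(-I*pi/3) + exp(2*I*pi/3) + exp(I*pi/3))*conj(exp(2*I*pi/3))]
      = (1/6)[(7) + (-1 + 3*exp(-2*I*pi/3) + exp(I*pi/3)) + (3 + 4*exp(2*I*pi/3)) + (1) + (3 + 4*exp(-2*I*pi/3)) + (-1 + exp(-I*pi/3) + 3*exp(2*I*pi/3))] = 6/6 = 1
  <chi_rho, chi_5> = (1/6)[1*(7)*conj(1) + 1*(exp(-2*I*pi/3) + exp(-I*pi/3) + 2*exp(I*pi/3) + 3*exp(2*I*pi/3))*conj(exp(-I*pi/3)) + 1*(4*exp(-2*I*pi/3) + 3*exp(2*I*pi/3))*conj(exp(-2*I*pi/3)) + 1*(1)*conj(-1) + 1*(3*exp(-2*I*pi/3) + 4*exp(2*I*pi/3))*conj(exp(2*I*pi/3)) + 1*(3*exp(-2*I*pi/3) + 2*exp(-I*pi/3) + exp(2*I*pi/3) + exp(I*pi/3))*conj(exp(I*pi/3))]
      = (1/6)[(7) + (-2 + exp(-I*pi/3) + 2*exp(2*I*pi/3)) + (4 + 3*exp(-2*I*pi/3)) + (-1) + (4 + 3*exp(2*I*pi/3)) + (-2 + 2*exp(-2*I*pi/3) + exp(I*pi/3))] = 6/6 = 1
(Exp terms are combined using exp(i*s)*conj(exp(i*t)) = exp(i*(s-t)), and sums of them are collapsed using the identity that for every m > 1 the m distinct m-th roots of unity sum to 0, e.g. 1 + exp(2*I*pi/3) + exp(-2*I*pi/3) = 0.)
Dimension check: dim(rho) = sum (mult * dim) = 0*1 + 2*1 + 3*1 + 0*1 + 1*1 + 1*1 = 7 = chi_rho(e) = 7.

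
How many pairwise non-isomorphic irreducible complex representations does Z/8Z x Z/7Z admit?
56

Reasoning: The number of irreducible complex representations of a finite group equals its number of conjugacy classes. Z/8Z x Z/7Z is abelian of order 56, so every element is its own conjugacy class: 56 classes, so Z/8Z x Z/7Z (order 56) has exactly 56 irreducible complex representations.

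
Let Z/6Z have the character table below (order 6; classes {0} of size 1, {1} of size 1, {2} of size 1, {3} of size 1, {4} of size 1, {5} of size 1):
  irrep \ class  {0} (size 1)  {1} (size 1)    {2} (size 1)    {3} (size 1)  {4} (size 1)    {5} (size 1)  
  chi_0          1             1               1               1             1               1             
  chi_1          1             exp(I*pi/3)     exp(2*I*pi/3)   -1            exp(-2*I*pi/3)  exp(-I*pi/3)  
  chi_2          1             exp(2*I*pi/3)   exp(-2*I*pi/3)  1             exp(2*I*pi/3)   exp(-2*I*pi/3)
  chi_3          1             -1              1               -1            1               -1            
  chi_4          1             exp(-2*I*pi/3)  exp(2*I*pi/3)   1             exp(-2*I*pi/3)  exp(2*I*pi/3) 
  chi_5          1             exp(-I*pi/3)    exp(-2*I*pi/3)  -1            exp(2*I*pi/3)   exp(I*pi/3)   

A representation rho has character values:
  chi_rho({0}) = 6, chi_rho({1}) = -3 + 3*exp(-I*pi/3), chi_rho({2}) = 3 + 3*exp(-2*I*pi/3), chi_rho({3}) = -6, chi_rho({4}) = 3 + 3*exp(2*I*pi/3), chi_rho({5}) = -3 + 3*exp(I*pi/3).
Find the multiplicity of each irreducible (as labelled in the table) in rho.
Multiplicities: chi_0: 0, chi_1: 0, chi_2: 0, chi_3: 3, chi_4: 0, chi_5: 3.

Derivation: Use <chi_rho, chi> = (1/|G|) sum_C |C| * chi_rho(C) * conj(chi(C)) with |G| = 6 for each irreducible chi in the table:
  <chi_rho, chi_0> = (1/6)[1*(6)*conj(1) + 1*(-3 + 3*exp(-I*pi/3))*conj(1) + 1*(3 + 3*exp(-2*I*pi/3))*conj(1) + 1*(-6)*conj(1) + 1*(3 + 3*exp(2*I*pi/3))*conj(1) + 1*(-3 + 3*exp(I*pi/3))*conj(1)]
      = (1/6)[(6) + (-3 + 3*exp(-I*pi/3)) + (3 + 3*exp(-2*I*pi/3)) + (-6) + (3 + 3*exp(2*I*pi/3)) + (-3 + 3*exp(I*pi/3))] = 0/6 = 0
  <chi_rho, chi_1> = (1/6)[1*(6)*conj(1) + 1*(-3 + 3*exp(-I*pi/3))*conj(exp(I*pi/3)) + 1*(3 + 3*exp(-2*I*pi/3))*conj(exp(2*I*pi/3)) + 1*(-6)*conj(-1) + 1*(3 + 3*exp(2*I*pi/3))*conj(exp(-2*I*pi/3)) + 1*(-3 + 3*exp(I*pi/3))*conj(exp(-I*pi/3))]
      = (1/6)[(6) + (-3) + (-3) + (6) + (-3) + (-3)] = 0/6 = 0
  <chi_rho, chi_2> = (1/6)[1*(6)*conj(1) + 1*(-3 + 3*exp(-I*pi/3))*conj(exp(2*I*pi/3)) + 1*(3 + 3*exp(-2*I*pi/3))*conj(exp(-2*I*pi/3)) + 1*(-6)*conj(1) + 1*(3 + 3*exp(2*I*pi/3))*conj(exp(2*I*pi/3)) + 1*(-3 + 3*exp(I*pi/3))*conj(exp(-2*I*pi/3))]
      = (1/6)[(6) + (-3 - 3*exp(-2*I*pi/3)) + (3 + 3*exp(2*I*pi/3)) + (-6) + (3 + 3*exp(-2*I*pi/3)) + (-3 - 3*exp(2*I*pi/3))] = 0/6 = 0
  <chi_rho, chi_3> = (1/6)[1*(6)*conj(1) + 1*(-3 + 3*exp(-I*pi/3))*conj(-1) + 1*(3 + 3*exp(-2*I*pi/3))*conj(1) + 1*(-6)*conj(-1) + 1*(3 + 3*exp(2*I*pi/3))*conj(1) + 1*(-3 + 3*exp(I*pi/3))*conj(-1)]
      = (1/6)[(6) + (3 - 3*exp(-I*pi/3)) + (3 + 3*exp(-2*I*pi/3)) + (6) + (3 + 3*exp(2*I*pi/3)) + (3 - 3*exp(I*pi/3))] = 18/6 = 3
  <chi_rho, chi_4> = (1/6)[1*(6)*conj(1) + 1*(-3 + 3*exp(-I*pi/3))*conj(exp(-2*I*pi/3)) + 1*(3 + 3*exp(-2*I*pi/3))*conj(exp(2*I*pi/3)) + 1*(-6)*conj(1) + 1*(3 + 3*exp(2*I*pi/3))*conj(exp(-2*I*pi/3)) + 1*(-3 + 3*exp(I*pi/3))*conj(exp(2*I*pi/3))]
      = (1/6)[(6) + (3) + (-3) + (-6) + (-3) + (3)] = 0/6 = 0
  <chi_rho, chi_5> = (1/6)[1*(6)*conj(1) + 1*(-3 + 3*exp(-I*pi/3))*conj(exp(-I*pi/3)) + 1*(3 + 3*exp(-2*I*pi/3))*conj(exp(-2*I*pi/3)) + 1*(-6)*conj(-1) + 1*(3 + 3*exp(2*I*pi/3))*conj(exp(2*I*pi/3)) + 1*(-3 + 3*exp(I*pi/3))*conj(exp(I*pi/3))]
      = (1/6)[(6) + (3 - 3*exp(I*pi/3)) + (3 + 3*exp(2*I*pi/3)) + (6) + (3 + 3*exp(-2*I*pi/3)) + (3 - 3*exp(-I*pi/3))] = 18/6 = 3
(Exp terms are combined using exp(i*s)*conj(exp(i*t)) = exp(i*(s-t)), and sums of them are collapsed using the identity that for every m > 1 the m distinct m-th roots of unity sum to 0, e.g. 1 + exp(2*I*pi/3) + exp(-2*I*pi/3) = 0.)
Dimension check: dim(rho) = sum (mult * dim) = 0*1 + 0*1 + 0*1 + 3*1 + 0*1 + 3*1 = 6 = chi_rho(e) = 6.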